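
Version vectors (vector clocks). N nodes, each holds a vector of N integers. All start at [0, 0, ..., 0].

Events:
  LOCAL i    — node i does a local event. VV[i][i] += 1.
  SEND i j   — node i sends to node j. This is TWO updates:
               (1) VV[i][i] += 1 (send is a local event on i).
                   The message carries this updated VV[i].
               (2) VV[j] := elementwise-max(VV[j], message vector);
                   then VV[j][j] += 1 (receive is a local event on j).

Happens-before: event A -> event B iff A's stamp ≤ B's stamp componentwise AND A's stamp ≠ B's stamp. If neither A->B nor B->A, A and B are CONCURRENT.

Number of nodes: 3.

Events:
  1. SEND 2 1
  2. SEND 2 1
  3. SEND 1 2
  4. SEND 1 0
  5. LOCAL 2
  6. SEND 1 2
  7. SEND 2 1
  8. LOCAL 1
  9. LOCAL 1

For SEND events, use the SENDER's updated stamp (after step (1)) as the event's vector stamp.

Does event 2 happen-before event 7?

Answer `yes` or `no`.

Answer: yes

Derivation:
Initial: VV[0]=[0, 0, 0]
Initial: VV[1]=[0, 0, 0]
Initial: VV[2]=[0, 0, 0]
Event 1: SEND 2->1: VV[2][2]++ -> VV[2]=[0, 0, 1], msg_vec=[0, 0, 1]; VV[1]=max(VV[1],msg_vec) then VV[1][1]++ -> VV[1]=[0, 1, 1]
Event 2: SEND 2->1: VV[2][2]++ -> VV[2]=[0, 0, 2], msg_vec=[0, 0, 2]; VV[1]=max(VV[1],msg_vec) then VV[1][1]++ -> VV[1]=[0, 2, 2]
Event 3: SEND 1->2: VV[1][1]++ -> VV[1]=[0, 3, 2], msg_vec=[0, 3, 2]; VV[2]=max(VV[2],msg_vec) then VV[2][2]++ -> VV[2]=[0, 3, 3]
Event 4: SEND 1->0: VV[1][1]++ -> VV[1]=[0, 4, 2], msg_vec=[0, 4, 2]; VV[0]=max(VV[0],msg_vec) then VV[0][0]++ -> VV[0]=[1, 4, 2]
Event 5: LOCAL 2: VV[2][2]++ -> VV[2]=[0, 3, 4]
Event 6: SEND 1->2: VV[1][1]++ -> VV[1]=[0, 5, 2], msg_vec=[0, 5, 2]; VV[2]=max(VV[2],msg_vec) then VV[2][2]++ -> VV[2]=[0, 5, 5]
Event 7: SEND 2->1: VV[2][2]++ -> VV[2]=[0, 5, 6], msg_vec=[0, 5, 6]; VV[1]=max(VV[1],msg_vec) then VV[1][1]++ -> VV[1]=[0, 6, 6]
Event 8: LOCAL 1: VV[1][1]++ -> VV[1]=[0, 7, 6]
Event 9: LOCAL 1: VV[1][1]++ -> VV[1]=[0, 8, 6]
Event 2 stamp: [0, 0, 2]
Event 7 stamp: [0, 5, 6]
[0, 0, 2] <= [0, 5, 6]? True. Equal? False. Happens-before: True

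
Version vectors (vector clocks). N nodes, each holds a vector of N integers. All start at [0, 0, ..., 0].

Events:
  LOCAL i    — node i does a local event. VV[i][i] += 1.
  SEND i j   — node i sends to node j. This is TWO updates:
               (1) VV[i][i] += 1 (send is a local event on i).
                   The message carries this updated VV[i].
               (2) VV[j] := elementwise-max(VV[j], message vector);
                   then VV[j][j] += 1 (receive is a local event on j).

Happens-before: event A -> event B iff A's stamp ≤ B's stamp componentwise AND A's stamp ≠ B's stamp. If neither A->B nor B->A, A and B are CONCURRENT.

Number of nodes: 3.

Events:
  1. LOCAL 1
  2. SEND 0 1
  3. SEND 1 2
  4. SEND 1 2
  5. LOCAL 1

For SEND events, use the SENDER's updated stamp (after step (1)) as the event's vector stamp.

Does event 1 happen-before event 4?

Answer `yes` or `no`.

Answer: yes

Derivation:
Initial: VV[0]=[0, 0, 0]
Initial: VV[1]=[0, 0, 0]
Initial: VV[2]=[0, 0, 0]
Event 1: LOCAL 1: VV[1][1]++ -> VV[1]=[0, 1, 0]
Event 2: SEND 0->1: VV[0][0]++ -> VV[0]=[1, 0, 0], msg_vec=[1, 0, 0]; VV[1]=max(VV[1],msg_vec) then VV[1][1]++ -> VV[1]=[1, 2, 0]
Event 3: SEND 1->2: VV[1][1]++ -> VV[1]=[1, 3, 0], msg_vec=[1, 3, 0]; VV[2]=max(VV[2],msg_vec) then VV[2][2]++ -> VV[2]=[1, 3, 1]
Event 4: SEND 1->2: VV[1][1]++ -> VV[1]=[1, 4, 0], msg_vec=[1, 4, 0]; VV[2]=max(VV[2],msg_vec) then VV[2][2]++ -> VV[2]=[1, 4, 2]
Event 5: LOCAL 1: VV[1][1]++ -> VV[1]=[1, 5, 0]
Event 1 stamp: [0, 1, 0]
Event 4 stamp: [1, 4, 0]
[0, 1, 0] <= [1, 4, 0]? True. Equal? False. Happens-before: True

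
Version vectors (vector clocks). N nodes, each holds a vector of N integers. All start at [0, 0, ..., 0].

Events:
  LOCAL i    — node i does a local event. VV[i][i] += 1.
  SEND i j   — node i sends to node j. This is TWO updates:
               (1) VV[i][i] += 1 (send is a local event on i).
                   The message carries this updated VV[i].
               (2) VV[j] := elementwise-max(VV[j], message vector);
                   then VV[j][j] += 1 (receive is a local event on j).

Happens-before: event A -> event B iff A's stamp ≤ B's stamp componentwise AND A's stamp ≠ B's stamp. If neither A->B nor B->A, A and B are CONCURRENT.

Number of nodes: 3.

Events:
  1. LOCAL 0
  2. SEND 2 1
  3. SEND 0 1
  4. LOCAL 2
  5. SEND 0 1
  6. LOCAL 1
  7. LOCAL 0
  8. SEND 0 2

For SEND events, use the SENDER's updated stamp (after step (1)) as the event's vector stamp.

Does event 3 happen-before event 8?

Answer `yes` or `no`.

Answer: yes

Derivation:
Initial: VV[0]=[0, 0, 0]
Initial: VV[1]=[0, 0, 0]
Initial: VV[2]=[0, 0, 0]
Event 1: LOCAL 0: VV[0][0]++ -> VV[0]=[1, 0, 0]
Event 2: SEND 2->1: VV[2][2]++ -> VV[2]=[0, 0, 1], msg_vec=[0, 0, 1]; VV[1]=max(VV[1],msg_vec) then VV[1][1]++ -> VV[1]=[0, 1, 1]
Event 3: SEND 0->1: VV[0][0]++ -> VV[0]=[2, 0, 0], msg_vec=[2, 0, 0]; VV[1]=max(VV[1],msg_vec) then VV[1][1]++ -> VV[1]=[2, 2, 1]
Event 4: LOCAL 2: VV[2][2]++ -> VV[2]=[0, 0, 2]
Event 5: SEND 0->1: VV[0][0]++ -> VV[0]=[3, 0, 0], msg_vec=[3, 0, 0]; VV[1]=max(VV[1],msg_vec) then VV[1][1]++ -> VV[1]=[3, 3, 1]
Event 6: LOCAL 1: VV[1][1]++ -> VV[1]=[3, 4, 1]
Event 7: LOCAL 0: VV[0][0]++ -> VV[0]=[4, 0, 0]
Event 8: SEND 0->2: VV[0][0]++ -> VV[0]=[5, 0, 0], msg_vec=[5, 0, 0]; VV[2]=max(VV[2],msg_vec) then VV[2][2]++ -> VV[2]=[5, 0, 3]
Event 3 stamp: [2, 0, 0]
Event 8 stamp: [5, 0, 0]
[2, 0, 0] <= [5, 0, 0]? True. Equal? False. Happens-before: True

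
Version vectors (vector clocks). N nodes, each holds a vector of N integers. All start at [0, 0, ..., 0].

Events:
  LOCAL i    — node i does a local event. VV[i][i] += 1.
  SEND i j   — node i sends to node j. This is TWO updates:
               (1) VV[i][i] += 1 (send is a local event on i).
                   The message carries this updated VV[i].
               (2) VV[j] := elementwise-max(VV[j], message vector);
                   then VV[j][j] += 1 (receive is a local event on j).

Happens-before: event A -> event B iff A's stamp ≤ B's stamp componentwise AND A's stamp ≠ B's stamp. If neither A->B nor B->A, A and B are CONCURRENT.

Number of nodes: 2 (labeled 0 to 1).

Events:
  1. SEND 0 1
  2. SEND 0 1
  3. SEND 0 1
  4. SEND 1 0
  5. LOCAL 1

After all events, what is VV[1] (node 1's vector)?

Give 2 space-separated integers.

Answer: 3 5

Derivation:
Initial: VV[0]=[0, 0]
Initial: VV[1]=[0, 0]
Event 1: SEND 0->1: VV[0][0]++ -> VV[0]=[1, 0], msg_vec=[1, 0]; VV[1]=max(VV[1],msg_vec) then VV[1][1]++ -> VV[1]=[1, 1]
Event 2: SEND 0->1: VV[0][0]++ -> VV[0]=[2, 0], msg_vec=[2, 0]; VV[1]=max(VV[1],msg_vec) then VV[1][1]++ -> VV[1]=[2, 2]
Event 3: SEND 0->1: VV[0][0]++ -> VV[0]=[3, 0], msg_vec=[3, 0]; VV[1]=max(VV[1],msg_vec) then VV[1][1]++ -> VV[1]=[3, 3]
Event 4: SEND 1->0: VV[1][1]++ -> VV[1]=[3, 4], msg_vec=[3, 4]; VV[0]=max(VV[0],msg_vec) then VV[0][0]++ -> VV[0]=[4, 4]
Event 5: LOCAL 1: VV[1][1]++ -> VV[1]=[3, 5]
Final vectors: VV[0]=[4, 4]; VV[1]=[3, 5]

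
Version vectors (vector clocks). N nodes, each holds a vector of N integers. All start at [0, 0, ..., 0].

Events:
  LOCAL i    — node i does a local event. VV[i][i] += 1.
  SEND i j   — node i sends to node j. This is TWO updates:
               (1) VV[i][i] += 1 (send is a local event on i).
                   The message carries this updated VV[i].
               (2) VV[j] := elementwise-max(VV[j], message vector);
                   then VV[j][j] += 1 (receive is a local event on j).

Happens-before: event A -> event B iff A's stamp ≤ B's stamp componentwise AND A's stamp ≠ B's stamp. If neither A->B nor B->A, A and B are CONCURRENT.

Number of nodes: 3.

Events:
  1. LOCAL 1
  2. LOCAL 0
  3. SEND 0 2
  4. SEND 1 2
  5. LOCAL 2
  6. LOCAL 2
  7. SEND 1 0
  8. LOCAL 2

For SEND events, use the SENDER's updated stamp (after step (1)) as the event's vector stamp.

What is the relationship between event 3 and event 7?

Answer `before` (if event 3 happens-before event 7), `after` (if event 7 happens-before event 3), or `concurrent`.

Initial: VV[0]=[0, 0, 0]
Initial: VV[1]=[0, 0, 0]
Initial: VV[2]=[0, 0, 0]
Event 1: LOCAL 1: VV[1][1]++ -> VV[1]=[0, 1, 0]
Event 2: LOCAL 0: VV[0][0]++ -> VV[0]=[1, 0, 0]
Event 3: SEND 0->2: VV[0][0]++ -> VV[0]=[2, 0, 0], msg_vec=[2, 0, 0]; VV[2]=max(VV[2],msg_vec) then VV[2][2]++ -> VV[2]=[2, 0, 1]
Event 4: SEND 1->2: VV[1][1]++ -> VV[1]=[0, 2, 0], msg_vec=[0, 2, 0]; VV[2]=max(VV[2],msg_vec) then VV[2][2]++ -> VV[2]=[2, 2, 2]
Event 5: LOCAL 2: VV[2][2]++ -> VV[2]=[2, 2, 3]
Event 6: LOCAL 2: VV[2][2]++ -> VV[2]=[2, 2, 4]
Event 7: SEND 1->0: VV[1][1]++ -> VV[1]=[0, 3, 0], msg_vec=[0, 3, 0]; VV[0]=max(VV[0],msg_vec) then VV[0][0]++ -> VV[0]=[3, 3, 0]
Event 8: LOCAL 2: VV[2][2]++ -> VV[2]=[2, 2, 5]
Event 3 stamp: [2, 0, 0]
Event 7 stamp: [0, 3, 0]
[2, 0, 0] <= [0, 3, 0]? False
[0, 3, 0] <= [2, 0, 0]? False
Relation: concurrent

Answer: concurrent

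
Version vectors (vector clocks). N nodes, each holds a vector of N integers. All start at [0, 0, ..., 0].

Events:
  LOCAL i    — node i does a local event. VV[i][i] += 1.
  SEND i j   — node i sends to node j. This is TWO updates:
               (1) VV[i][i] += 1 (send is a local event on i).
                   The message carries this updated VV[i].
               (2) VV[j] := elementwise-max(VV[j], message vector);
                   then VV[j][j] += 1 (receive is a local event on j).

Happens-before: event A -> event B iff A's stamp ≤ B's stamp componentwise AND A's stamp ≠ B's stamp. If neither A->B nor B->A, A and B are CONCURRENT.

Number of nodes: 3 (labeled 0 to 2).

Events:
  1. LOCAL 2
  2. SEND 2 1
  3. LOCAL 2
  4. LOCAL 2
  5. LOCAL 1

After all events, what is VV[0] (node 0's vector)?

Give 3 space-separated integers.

Initial: VV[0]=[0, 0, 0]
Initial: VV[1]=[0, 0, 0]
Initial: VV[2]=[0, 0, 0]
Event 1: LOCAL 2: VV[2][2]++ -> VV[2]=[0, 0, 1]
Event 2: SEND 2->1: VV[2][2]++ -> VV[2]=[0, 0, 2], msg_vec=[0, 0, 2]; VV[1]=max(VV[1],msg_vec) then VV[1][1]++ -> VV[1]=[0, 1, 2]
Event 3: LOCAL 2: VV[2][2]++ -> VV[2]=[0, 0, 3]
Event 4: LOCAL 2: VV[2][2]++ -> VV[2]=[0, 0, 4]
Event 5: LOCAL 1: VV[1][1]++ -> VV[1]=[0, 2, 2]
Final vectors: VV[0]=[0, 0, 0]; VV[1]=[0, 2, 2]; VV[2]=[0, 0, 4]

Answer: 0 0 0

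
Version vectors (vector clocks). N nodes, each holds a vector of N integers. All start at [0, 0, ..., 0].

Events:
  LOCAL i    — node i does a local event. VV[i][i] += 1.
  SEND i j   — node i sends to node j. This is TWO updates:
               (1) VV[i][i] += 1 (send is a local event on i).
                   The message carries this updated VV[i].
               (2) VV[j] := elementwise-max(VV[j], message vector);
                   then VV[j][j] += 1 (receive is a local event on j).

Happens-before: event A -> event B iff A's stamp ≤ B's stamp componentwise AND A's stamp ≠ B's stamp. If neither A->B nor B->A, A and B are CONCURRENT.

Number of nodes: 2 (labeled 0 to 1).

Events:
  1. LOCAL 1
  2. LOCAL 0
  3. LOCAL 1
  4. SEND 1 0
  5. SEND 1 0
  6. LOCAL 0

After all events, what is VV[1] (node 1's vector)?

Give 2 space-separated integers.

Initial: VV[0]=[0, 0]
Initial: VV[1]=[0, 0]
Event 1: LOCAL 1: VV[1][1]++ -> VV[1]=[0, 1]
Event 2: LOCAL 0: VV[0][0]++ -> VV[0]=[1, 0]
Event 3: LOCAL 1: VV[1][1]++ -> VV[1]=[0, 2]
Event 4: SEND 1->0: VV[1][1]++ -> VV[1]=[0, 3], msg_vec=[0, 3]; VV[0]=max(VV[0],msg_vec) then VV[0][0]++ -> VV[0]=[2, 3]
Event 5: SEND 1->0: VV[1][1]++ -> VV[1]=[0, 4], msg_vec=[0, 4]; VV[0]=max(VV[0],msg_vec) then VV[0][0]++ -> VV[0]=[3, 4]
Event 6: LOCAL 0: VV[0][0]++ -> VV[0]=[4, 4]
Final vectors: VV[0]=[4, 4]; VV[1]=[0, 4]

Answer: 0 4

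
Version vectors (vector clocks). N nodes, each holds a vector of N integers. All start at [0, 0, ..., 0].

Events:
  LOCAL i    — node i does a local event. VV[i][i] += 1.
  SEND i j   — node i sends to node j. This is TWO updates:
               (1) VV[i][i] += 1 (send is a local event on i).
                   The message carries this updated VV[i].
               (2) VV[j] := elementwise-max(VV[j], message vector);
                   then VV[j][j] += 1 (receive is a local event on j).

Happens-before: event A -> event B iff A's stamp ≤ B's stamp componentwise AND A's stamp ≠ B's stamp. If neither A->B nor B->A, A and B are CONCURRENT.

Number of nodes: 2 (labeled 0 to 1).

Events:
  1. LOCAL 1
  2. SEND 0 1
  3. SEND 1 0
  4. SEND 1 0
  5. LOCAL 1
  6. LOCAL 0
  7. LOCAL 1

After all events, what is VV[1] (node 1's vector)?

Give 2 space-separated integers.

Answer: 1 6

Derivation:
Initial: VV[0]=[0, 0]
Initial: VV[1]=[0, 0]
Event 1: LOCAL 1: VV[1][1]++ -> VV[1]=[0, 1]
Event 2: SEND 0->1: VV[0][0]++ -> VV[0]=[1, 0], msg_vec=[1, 0]; VV[1]=max(VV[1],msg_vec) then VV[1][1]++ -> VV[1]=[1, 2]
Event 3: SEND 1->0: VV[1][1]++ -> VV[1]=[1, 3], msg_vec=[1, 3]; VV[0]=max(VV[0],msg_vec) then VV[0][0]++ -> VV[0]=[2, 3]
Event 4: SEND 1->0: VV[1][1]++ -> VV[1]=[1, 4], msg_vec=[1, 4]; VV[0]=max(VV[0],msg_vec) then VV[0][0]++ -> VV[0]=[3, 4]
Event 5: LOCAL 1: VV[1][1]++ -> VV[1]=[1, 5]
Event 6: LOCAL 0: VV[0][0]++ -> VV[0]=[4, 4]
Event 7: LOCAL 1: VV[1][1]++ -> VV[1]=[1, 6]
Final vectors: VV[0]=[4, 4]; VV[1]=[1, 6]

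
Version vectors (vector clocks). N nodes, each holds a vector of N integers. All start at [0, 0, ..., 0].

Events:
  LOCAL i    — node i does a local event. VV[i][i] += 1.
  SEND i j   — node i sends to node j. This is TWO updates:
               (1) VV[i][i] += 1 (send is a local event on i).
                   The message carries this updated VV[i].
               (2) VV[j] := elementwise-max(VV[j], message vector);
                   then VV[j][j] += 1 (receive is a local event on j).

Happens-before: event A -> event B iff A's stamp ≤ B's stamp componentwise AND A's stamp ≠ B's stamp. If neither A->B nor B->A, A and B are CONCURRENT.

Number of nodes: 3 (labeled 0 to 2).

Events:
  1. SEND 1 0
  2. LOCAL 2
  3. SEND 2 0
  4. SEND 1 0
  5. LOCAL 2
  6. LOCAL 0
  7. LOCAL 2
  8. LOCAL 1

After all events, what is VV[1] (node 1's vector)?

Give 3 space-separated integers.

Answer: 0 3 0

Derivation:
Initial: VV[0]=[0, 0, 0]
Initial: VV[1]=[0, 0, 0]
Initial: VV[2]=[0, 0, 0]
Event 1: SEND 1->0: VV[1][1]++ -> VV[1]=[0, 1, 0], msg_vec=[0, 1, 0]; VV[0]=max(VV[0],msg_vec) then VV[0][0]++ -> VV[0]=[1, 1, 0]
Event 2: LOCAL 2: VV[2][2]++ -> VV[2]=[0, 0, 1]
Event 3: SEND 2->0: VV[2][2]++ -> VV[2]=[0, 0, 2], msg_vec=[0, 0, 2]; VV[0]=max(VV[0],msg_vec) then VV[0][0]++ -> VV[0]=[2, 1, 2]
Event 4: SEND 1->0: VV[1][1]++ -> VV[1]=[0, 2, 0], msg_vec=[0, 2, 0]; VV[0]=max(VV[0],msg_vec) then VV[0][0]++ -> VV[0]=[3, 2, 2]
Event 5: LOCAL 2: VV[2][2]++ -> VV[2]=[0, 0, 3]
Event 6: LOCAL 0: VV[0][0]++ -> VV[0]=[4, 2, 2]
Event 7: LOCAL 2: VV[2][2]++ -> VV[2]=[0, 0, 4]
Event 8: LOCAL 1: VV[1][1]++ -> VV[1]=[0, 3, 0]
Final vectors: VV[0]=[4, 2, 2]; VV[1]=[0, 3, 0]; VV[2]=[0, 0, 4]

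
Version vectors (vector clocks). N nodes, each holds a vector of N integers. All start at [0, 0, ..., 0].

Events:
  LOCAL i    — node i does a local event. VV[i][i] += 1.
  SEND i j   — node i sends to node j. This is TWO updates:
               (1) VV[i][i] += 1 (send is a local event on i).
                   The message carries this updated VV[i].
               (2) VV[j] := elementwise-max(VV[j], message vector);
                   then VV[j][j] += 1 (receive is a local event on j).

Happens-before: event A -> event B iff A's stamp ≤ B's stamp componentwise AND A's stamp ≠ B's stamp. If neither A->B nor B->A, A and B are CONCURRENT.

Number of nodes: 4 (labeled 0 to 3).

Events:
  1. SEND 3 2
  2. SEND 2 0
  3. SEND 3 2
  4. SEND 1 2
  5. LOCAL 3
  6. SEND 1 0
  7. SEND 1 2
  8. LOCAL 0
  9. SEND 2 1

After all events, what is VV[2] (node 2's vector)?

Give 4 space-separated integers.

Initial: VV[0]=[0, 0, 0, 0]
Initial: VV[1]=[0, 0, 0, 0]
Initial: VV[2]=[0, 0, 0, 0]
Initial: VV[3]=[0, 0, 0, 0]
Event 1: SEND 3->2: VV[3][3]++ -> VV[3]=[0, 0, 0, 1], msg_vec=[0, 0, 0, 1]; VV[2]=max(VV[2],msg_vec) then VV[2][2]++ -> VV[2]=[0, 0, 1, 1]
Event 2: SEND 2->0: VV[2][2]++ -> VV[2]=[0, 0, 2, 1], msg_vec=[0, 0, 2, 1]; VV[0]=max(VV[0],msg_vec) then VV[0][0]++ -> VV[0]=[1, 0, 2, 1]
Event 3: SEND 3->2: VV[3][3]++ -> VV[3]=[0, 0, 0, 2], msg_vec=[0, 0, 0, 2]; VV[2]=max(VV[2],msg_vec) then VV[2][2]++ -> VV[2]=[0, 0, 3, 2]
Event 4: SEND 1->2: VV[1][1]++ -> VV[1]=[0, 1, 0, 0], msg_vec=[0, 1, 0, 0]; VV[2]=max(VV[2],msg_vec) then VV[2][2]++ -> VV[2]=[0, 1, 4, 2]
Event 5: LOCAL 3: VV[3][3]++ -> VV[3]=[0, 0, 0, 3]
Event 6: SEND 1->0: VV[1][1]++ -> VV[1]=[0, 2, 0, 0], msg_vec=[0, 2, 0, 0]; VV[0]=max(VV[0],msg_vec) then VV[0][0]++ -> VV[0]=[2, 2, 2, 1]
Event 7: SEND 1->2: VV[1][1]++ -> VV[1]=[0, 3, 0, 0], msg_vec=[0, 3, 0, 0]; VV[2]=max(VV[2],msg_vec) then VV[2][2]++ -> VV[2]=[0, 3, 5, 2]
Event 8: LOCAL 0: VV[0][0]++ -> VV[0]=[3, 2, 2, 1]
Event 9: SEND 2->1: VV[2][2]++ -> VV[2]=[0, 3, 6, 2], msg_vec=[0, 3, 6, 2]; VV[1]=max(VV[1],msg_vec) then VV[1][1]++ -> VV[1]=[0, 4, 6, 2]
Final vectors: VV[0]=[3, 2, 2, 1]; VV[1]=[0, 4, 6, 2]; VV[2]=[0, 3, 6, 2]; VV[3]=[0, 0, 0, 3]

Answer: 0 3 6 2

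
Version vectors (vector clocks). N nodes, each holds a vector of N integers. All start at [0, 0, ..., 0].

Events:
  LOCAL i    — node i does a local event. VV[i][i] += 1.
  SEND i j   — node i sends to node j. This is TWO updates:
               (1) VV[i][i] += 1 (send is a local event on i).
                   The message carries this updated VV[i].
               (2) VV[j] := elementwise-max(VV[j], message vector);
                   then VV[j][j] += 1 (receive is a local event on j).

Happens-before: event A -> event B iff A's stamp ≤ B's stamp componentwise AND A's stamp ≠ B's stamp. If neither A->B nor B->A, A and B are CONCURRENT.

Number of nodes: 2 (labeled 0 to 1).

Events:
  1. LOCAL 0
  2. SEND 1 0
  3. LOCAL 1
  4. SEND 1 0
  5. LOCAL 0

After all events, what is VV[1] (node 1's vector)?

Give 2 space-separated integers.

Answer: 0 3

Derivation:
Initial: VV[0]=[0, 0]
Initial: VV[1]=[0, 0]
Event 1: LOCAL 0: VV[0][0]++ -> VV[0]=[1, 0]
Event 2: SEND 1->0: VV[1][1]++ -> VV[1]=[0, 1], msg_vec=[0, 1]; VV[0]=max(VV[0],msg_vec) then VV[0][0]++ -> VV[0]=[2, 1]
Event 3: LOCAL 1: VV[1][1]++ -> VV[1]=[0, 2]
Event 4: SEND 1->0: VV[1][1]++ -> VV[1]=[0, 3], msg_vec=[0, 3]; VV[0]=max(VV[0],msg_vec) then VV[0][0]++ -> VV[0]=[3, 3]
Event 5: LOCAL 0: VV[0][0]++ -> VV[0]=[4, 3]
Final vectors: VV[0]=[4, 3]; VV[1]=[0, 3]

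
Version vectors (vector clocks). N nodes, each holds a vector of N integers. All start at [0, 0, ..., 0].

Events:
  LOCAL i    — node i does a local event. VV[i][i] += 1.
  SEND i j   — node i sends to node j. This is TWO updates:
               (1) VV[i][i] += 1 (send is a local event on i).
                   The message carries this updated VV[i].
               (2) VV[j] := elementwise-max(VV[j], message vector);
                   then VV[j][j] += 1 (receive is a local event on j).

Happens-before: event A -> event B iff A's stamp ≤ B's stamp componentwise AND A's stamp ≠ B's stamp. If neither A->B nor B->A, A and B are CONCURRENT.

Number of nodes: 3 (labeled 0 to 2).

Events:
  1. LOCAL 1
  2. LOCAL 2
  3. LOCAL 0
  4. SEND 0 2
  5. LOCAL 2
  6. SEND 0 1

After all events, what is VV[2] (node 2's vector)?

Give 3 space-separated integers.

Answer: 2 0 3

Derivation:
Initial: VV[0]=[0, 0, 0]
Initial: VV[1]=[0, 0, 0]
Initial: VV[2]=[0, 0, 0]
Event 1: LOCAL 1: VV[1][1]++ -> VV[1]=[0, 1, 0]
Event 2: LOCAL 2: VV[2][2]++ -> VV[2]=[0, 0, 1]
Event 3: LOCAL 0: VV[0][0]++ -> VV[0]=[1, 0, 0]
Event 4: SEND 0->2: VV[0][0]++ -> VV[0]=[2, 0, 0], msg_vec=[2, 0, 0]; VV[2]=max(VV[2],msg_vec) then VV[2][2]++ -> VV[2]=[2, 0, 2]
Event 5: LOCAL 2: VV[2][2]++ -> VV[2]=[2, 0, 3]
Event 6: SEND 0->1: VV[0][0]++ -> VV[0]=[3, 0, 0], msg_vec=[3, 0, 0]; VV[1]=max(VV[1],msg_vec) then VV[1][1]++ -> VV[1]=[3, 2, 0]
Final vectors: VV[0]=[3, 0, 0]; VV[1]=[3, 2, 0]; VV[2]=[2, 0, 3]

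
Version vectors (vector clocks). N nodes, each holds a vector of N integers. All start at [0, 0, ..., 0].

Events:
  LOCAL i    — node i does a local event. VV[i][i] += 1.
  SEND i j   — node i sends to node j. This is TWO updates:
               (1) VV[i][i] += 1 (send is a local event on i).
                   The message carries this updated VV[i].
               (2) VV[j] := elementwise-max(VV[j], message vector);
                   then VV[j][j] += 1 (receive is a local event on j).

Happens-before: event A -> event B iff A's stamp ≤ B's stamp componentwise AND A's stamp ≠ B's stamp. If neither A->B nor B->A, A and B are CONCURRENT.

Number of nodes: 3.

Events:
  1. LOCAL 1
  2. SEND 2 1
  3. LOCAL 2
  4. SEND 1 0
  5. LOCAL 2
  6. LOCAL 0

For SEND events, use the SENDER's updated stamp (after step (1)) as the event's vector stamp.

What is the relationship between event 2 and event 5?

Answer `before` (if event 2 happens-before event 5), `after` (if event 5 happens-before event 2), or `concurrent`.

Initial: VV[0]=[0, 0, 0]
Initial: VV[1]=[0, 0, 0]
Initial: VV[2]=[0, 0, 0]
Event 1: LOCAL 1: VV[1][1]++ -> VV[1]=[0, 1, 0]
Event 2: SEND 2->1: VV[2][2]++ -> VV[2]=[0, 0, 1], msg_vec=[0, 0, 1]; VV[1]=max(VV[1],msg_vec) then VV[1][1]++ -> VV[1]=[0, 2, 1]
Event 3: LOCAL 2: VV[2][2]++ -> VV[2]=[0, 0, 2]
Event 4: SEND 1->0: VV[1][1]++ -> VV[1]=[0, 3, 1], msg_vec=[0, 3, 1]; VV[0]=max(VV[0],msg_vec) then VV[0][0]++ -> VV[0]=[1, 3, 1]
Event 5: LOCAL 2: VV[2][2]++ -> VV[2]=[0, 0, 3]
Event 6: LOCAL 0: VV[0][0]++ -> VV[0]=[2, 3, 1]
Event 2 stamp: [0, 0, 1]
Event 5 stamp: [0, 0, 3]
[0, 0, 1] <= [0, 0, 3]? True
[0, 0, 3] <= [0, 0, 1]? False
Relation: before

Answer: before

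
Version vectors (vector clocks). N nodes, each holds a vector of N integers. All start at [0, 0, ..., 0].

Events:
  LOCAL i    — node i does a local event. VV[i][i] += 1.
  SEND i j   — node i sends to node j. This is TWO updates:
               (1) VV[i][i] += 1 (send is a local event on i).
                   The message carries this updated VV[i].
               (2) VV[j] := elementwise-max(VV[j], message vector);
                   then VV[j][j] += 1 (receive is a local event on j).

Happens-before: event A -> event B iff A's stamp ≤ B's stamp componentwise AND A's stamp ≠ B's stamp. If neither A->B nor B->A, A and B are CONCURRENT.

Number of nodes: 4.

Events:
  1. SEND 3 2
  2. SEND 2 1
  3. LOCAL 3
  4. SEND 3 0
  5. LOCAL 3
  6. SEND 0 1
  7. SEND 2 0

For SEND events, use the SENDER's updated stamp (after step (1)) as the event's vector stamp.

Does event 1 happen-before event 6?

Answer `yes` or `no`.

Answer: yes

Derivation:
Initial: VV[0]=[0, 0, 0, 0]
Initial: VV[1]=[0, 0, 0, 0]
Initial: VV[2]=[0, 0, 0, 0]
Initial: VV[3]=[0, 0, 0, 0]
Event 1: SEND 3->2: VV[3][3]++ -> VV[3]=[0, 0, 0, 1], msg_vec=[0, 0, 0, 1]; VV[2]=max(VV[2],msg_vec) then VV[2][2]++ -> VV[2]=[0, 0, 1, 1]
Event 2: SEND 2->1: VV[2][2]++ -> VV[2]=[0, 0, 2, 1], msg_vec=[0, 0, 2, 1]; VV[1]=max(VV[1],msg_vec) then VV[1][1]++ -> VV[1]=[0, 1, 2, 1]
Event 3: LOCAL 3: VV[3][3]++ -> VV[3]=[0, 0, 0, 2]
Event 4: SEND 3->0: VV[3][3]++ -> VV[3]=[0, 0, 0, 3], msg_vec=[0, 0, 0, 3]; VV[0]=max(VV[0],msg_vec) then VV[0][0]++ -> VV[0]=[1, 0, 0, 3]
Event 5: LOCAL 3: VV[3][3]++ -> VV[3]=[0, 0, 0, 4]
Event 6: SEND 0->1: VV[0][0]++ -> VV[0]=[2, 0, 0, 3], msg_vec=[2, 0, 0, 3]; VV[1]=max(VV[1],msg_vec) then VV[1][1]++ -> VV[1]=[2, 2, 2, 3]
Event 7: SEND 2->0: VV[2][2]++ -> VV[2]=[0, 0, 3, 1], msg_vec=[0, 0, 3, 1]; VV[0]=max(VV[0],msg_vec) then VV[0][0]++ -> VV[0]=[3, 0, 3, 3]
Event 1 stamp: [0, 0, 0, 1]
Event 6 stamp: [2, 0, 0, 3]
[0, 0, 0, 1] <= [2, 0, 0, 3]? True. Equal? False. Happens-before: True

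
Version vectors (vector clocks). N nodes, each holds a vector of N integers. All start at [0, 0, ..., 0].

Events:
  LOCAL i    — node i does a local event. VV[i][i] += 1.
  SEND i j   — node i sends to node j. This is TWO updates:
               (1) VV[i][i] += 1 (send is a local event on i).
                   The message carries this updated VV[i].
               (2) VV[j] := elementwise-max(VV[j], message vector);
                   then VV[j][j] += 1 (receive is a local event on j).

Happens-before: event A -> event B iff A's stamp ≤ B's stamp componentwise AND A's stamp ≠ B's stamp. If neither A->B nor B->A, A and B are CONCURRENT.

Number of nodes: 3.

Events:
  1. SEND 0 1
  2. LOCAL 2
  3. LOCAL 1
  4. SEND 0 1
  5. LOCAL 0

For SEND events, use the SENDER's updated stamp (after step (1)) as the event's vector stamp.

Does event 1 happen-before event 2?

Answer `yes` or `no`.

Answer: no

Derivation:
Initial: VV[0]=[0, 0, 0]
Initial: VV[1]=[0, 0, 0]
Initial: VV[2]=[0, 0, 0]
Event 1: SEND 0->1: VV[0][0]++ -> VV[0]=[1, 0, 0], msg_vec=[1, 0, 0]; VV[1]=max(VV[1],msg_vec) then VV[1][1]++ -> VV[1]=[1, 1, 0]
Event 2: LOCAL 2: VV[2][2]++ -> VV[2]=[0, 0, 1]
Event 3: LOCAL 1: VV[1][1]++ -> VV[1]=[1, 2, 0]
Event 4: SEND 0->1: VV[0][0]++ -> VV[0]=[2, 0, 0], msg_vec=[2, 0, 0]; VV[1]=max(VV[1],msg_vec) then VV[1][1]++ -> VV[1]=[2, 3, 0]
Event 5: LOCAL 0: VV[0][0]++ -> VV[0]=[3, 0, 0]
Event 1 stamp: [1, 0, 0]
Event 2 stamp: [0, 0, 1]
[1, 0, 0] <= [0, 0, 1]? False. Equal? False. Happens-before: False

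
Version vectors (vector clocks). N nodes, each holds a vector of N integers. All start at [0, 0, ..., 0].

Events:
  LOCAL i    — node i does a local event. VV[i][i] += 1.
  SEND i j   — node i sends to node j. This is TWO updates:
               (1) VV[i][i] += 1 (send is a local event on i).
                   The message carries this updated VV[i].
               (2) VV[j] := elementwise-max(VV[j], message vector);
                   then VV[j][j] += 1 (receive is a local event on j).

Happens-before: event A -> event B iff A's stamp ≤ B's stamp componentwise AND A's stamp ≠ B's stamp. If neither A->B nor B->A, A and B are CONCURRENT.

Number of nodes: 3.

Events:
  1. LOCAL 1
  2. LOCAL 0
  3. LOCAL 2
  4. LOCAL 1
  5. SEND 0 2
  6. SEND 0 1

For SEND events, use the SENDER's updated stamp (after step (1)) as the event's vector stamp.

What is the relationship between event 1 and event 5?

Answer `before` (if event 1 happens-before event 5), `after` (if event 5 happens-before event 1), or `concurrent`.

Initial: VV[0]=[0, 0, 0]
Initial: VV[1]=[0, 0, 0]
Initial: VV[2]=[0, 0, 0]
Event 1: LOCAL 1: VV[1][1]++ -> VV[1]=[0, 1, 0]
Event 2: LOCAL 0: VV[0][0]++ -> VV[0]=[1, 0, 0]
Event 3: LOCAL 2: VV[2][2]++ -> VV[2]=[0, 0, 1]
Event 4: LOCAL 1: VV[1][1]++ -> VV[1]=[0, 2, 0]
Event 5: SEND 0->2: VV[0][0]++ -> VV[0]=[2, 0, 0], msg_vec=[2, 0, 0]; VV[2]=max(VV[2],msg_vec) then VV[2][2]++ -> VV[2]=[2, 0, 2]
Event 6: SEND 0->1: VV[0][0]++ -> VV[0]=[3, 0, 0], msg_vec=[3, 0, 0]; VV[1]=max(VV[1],msg_vec) then VV[1][1]++ -> VV[1]=[3, 3, 0]
Event 1 stamp: [0, 1, 0]
Event 5 stamp: [2, 0, 0]
[0, 1, 0] <= [2, 0, 0]? False
[2, 0, 0] <= [0, 1, 0]? False
Relation: concurrent

Answer: concurrent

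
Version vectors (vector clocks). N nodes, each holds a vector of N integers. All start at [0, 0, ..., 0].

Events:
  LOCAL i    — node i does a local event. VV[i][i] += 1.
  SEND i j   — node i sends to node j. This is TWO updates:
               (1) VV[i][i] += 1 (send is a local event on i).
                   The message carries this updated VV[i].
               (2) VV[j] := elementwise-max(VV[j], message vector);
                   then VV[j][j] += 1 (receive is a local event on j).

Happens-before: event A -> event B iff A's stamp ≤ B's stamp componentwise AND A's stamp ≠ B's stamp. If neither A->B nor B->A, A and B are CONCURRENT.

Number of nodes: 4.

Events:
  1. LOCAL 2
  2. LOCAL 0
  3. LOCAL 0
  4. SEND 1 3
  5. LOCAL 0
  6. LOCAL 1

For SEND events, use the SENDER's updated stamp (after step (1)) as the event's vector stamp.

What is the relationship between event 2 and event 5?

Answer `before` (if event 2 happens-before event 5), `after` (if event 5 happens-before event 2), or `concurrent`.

Answer: before

Derivation:
Initial: VV[0]=[0, 0, 0, 0]
Initial: VV[1]=[0, 0, 0, 0]
Initial: VV[2]=[0, 0, 0, 0]
Initial: VV[3]=[0, 0, 0, 0]
Event 1: LOCAL 2: VV[2][2]++ -> VV[2]=[0, 0, 1, 0]
Event 2: LOCAL 0: VV[0][0]++ -> VV[0]=[1, 0, 0, 0]
Event 3: LOCAL 0: VV[0][0]++ -> VV[0]=[2, 0, 0, 0]
Event 4: SEND 1->3: VV[1][1]++ -> VV[1]=[0, 1, 0, 0], msg_vec=[0, 1, 0, 0]; VV[3]=max(VV[3],msg_vec) then VV[3][3]++ -> VV[3]=[0, 1, 0, 1]
Event 5: LOCAL 0: VV[0][0]++ -> VV[0]=[3, 0, 0, 0]
Event 6: LOCAL 1: VV[1][1]++ -> VV[1]=[0, 2, 0, 0]
Event 2 stamp: [1, 0, 0, 0]
Event 5 stamp: [3, 0, 0, 0]
[1, 0, 0, 0] <= [3, 0, 0, 0]? True
[3, 0, 0, 0] <= [1, 0, 0, 0]? False
Relation: before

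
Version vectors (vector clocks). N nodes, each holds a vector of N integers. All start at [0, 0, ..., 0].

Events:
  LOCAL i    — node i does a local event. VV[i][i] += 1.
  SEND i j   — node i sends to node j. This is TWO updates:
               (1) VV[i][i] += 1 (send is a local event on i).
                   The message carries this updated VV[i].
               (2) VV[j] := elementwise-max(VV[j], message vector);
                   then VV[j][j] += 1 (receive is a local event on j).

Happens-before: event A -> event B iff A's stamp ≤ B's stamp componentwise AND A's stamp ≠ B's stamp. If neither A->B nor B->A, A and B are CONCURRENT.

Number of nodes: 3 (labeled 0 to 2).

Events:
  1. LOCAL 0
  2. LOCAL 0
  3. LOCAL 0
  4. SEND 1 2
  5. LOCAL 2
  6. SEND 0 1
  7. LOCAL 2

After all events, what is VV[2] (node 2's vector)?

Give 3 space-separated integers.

Initial: VV[0]=[0, 0, 0]
Initial: VV[1]=[0, 0, 0]
Initial: VV[2]=[0, 0, 0]
Event 1: LOCAL 0: VV[0][0]++ -> VV[0]=[1, 0, 0]
Event 2: LOCAL 0: VV[0][0]++ -> VV[0]=[2, 0, 0]
Event 3: LOCAL 0: VV[0][0]++ -> VV[0]=[3, 0, 0]
Event 4: SEND 1->2: VV[1][1]++ -> VV[1]=[0, 1, 0], msg_vec=[0, 1, 0]; VV[2]=max(VV[2],msg_vec) then VV[2][2]++ -> VV[2]=[0, 1, 1]
Event 5: LOCAL 2: VV[2][2]++ -> VV[2]=[0, 1, 2]
Event 6: SEND 0->1: VV[0][0]++ -> VV[0]=[4, 0, 0], msg_vec=[4, 0, 0]; VV[1]=max(VV[1],msg_vec) then VV[1][1]++ -> VV[1]=[4, 2, 0]
Event 7: LOCAL 2: VV[2][2]++ -> VV[2]=[0, 1, 3]
Final vectors: VV[0]=[4, 0, 0]; VV[1]=[4, 2, 0]; VV[2]=[0, 1, 3]

Answer: 0 1 3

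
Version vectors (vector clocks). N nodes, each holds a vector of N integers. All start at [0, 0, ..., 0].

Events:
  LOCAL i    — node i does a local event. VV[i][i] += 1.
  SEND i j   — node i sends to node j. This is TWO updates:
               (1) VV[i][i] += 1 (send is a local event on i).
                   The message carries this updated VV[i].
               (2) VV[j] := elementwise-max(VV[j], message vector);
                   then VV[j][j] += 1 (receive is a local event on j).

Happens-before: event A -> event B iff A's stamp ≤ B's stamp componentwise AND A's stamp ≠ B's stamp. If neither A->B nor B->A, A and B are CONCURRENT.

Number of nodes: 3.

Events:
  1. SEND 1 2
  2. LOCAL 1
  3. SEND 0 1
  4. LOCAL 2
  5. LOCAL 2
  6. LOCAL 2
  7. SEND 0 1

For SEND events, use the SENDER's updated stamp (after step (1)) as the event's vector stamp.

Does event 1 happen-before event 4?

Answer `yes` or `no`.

Answer: yes

Derivation:
Initial: VV[0]=[0, 0, 0]
Initial: VV[1]=[0, 0, 0]
Initial: VV[2]=[0, 0, 0]
Event 1: SEND 1->2: VV[1][1]++ -> VV[1]=[0, 1, 0], msg_vec=[0, 1, 0]; VV[2]=max(VV[2],msg_vec) then VV[2][2]++ -> VV[2]=[0, 1, 1]
Event 2: LOCAL 1: VV[1][1]++ -> VV[1]=[0, 2, 0]
Event 3: SEND 0->1: VV[0][0]++ -> VV[0]=[1, 0, 0], msg_vec=[1, 0, 0]; VV[1]=max(VV[1],msg_vec) then VV[1][1]++ -> VV[1]=[1, 3, 0]
Event 4: LOCAL 2: VV[2][2]++ -> VV[2]=[0, 1, 2]
Event 5: LOCAL 2: VV[2][2]++ -> VV[2]=[0, 1, 3]
Event 6: LOCAL 2: VV[2][2]++ -> VV[2]=[0, 1, 4]
Event 7: SEND 0->1: VV[0][0]++ -> VV[0]=[2, 0, 0], msg_vec=[2, 0, 0]; VV[1]=max(VV[1],msg_vec) then VV[1][1]++ -> VV[1]=[2, 4, 0]
Event 1 stamp: [0, 1, 0]
Event 4 stamp: [0, 1, 2]
[0, 1, 0] <= [0, 1, 2]? True. Equal? False. Happens-before: True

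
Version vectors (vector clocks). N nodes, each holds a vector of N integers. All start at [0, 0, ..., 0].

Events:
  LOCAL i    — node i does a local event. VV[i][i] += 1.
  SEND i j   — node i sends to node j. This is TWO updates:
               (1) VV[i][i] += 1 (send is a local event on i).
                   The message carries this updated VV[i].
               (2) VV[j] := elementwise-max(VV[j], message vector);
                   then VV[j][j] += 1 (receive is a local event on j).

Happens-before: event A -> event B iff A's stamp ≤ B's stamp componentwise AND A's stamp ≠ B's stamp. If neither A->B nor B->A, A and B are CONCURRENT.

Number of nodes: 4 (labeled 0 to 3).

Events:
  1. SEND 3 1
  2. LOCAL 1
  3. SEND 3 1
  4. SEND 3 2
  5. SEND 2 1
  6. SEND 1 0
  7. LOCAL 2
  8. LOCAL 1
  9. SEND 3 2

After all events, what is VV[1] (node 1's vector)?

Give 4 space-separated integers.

Answer: 0 6 2 3

Derivation:
Initial: VV[0]=[0, 0, 0, 0]
Initial: VV[1]=[0, 0, 0, 0]
Initial: VV[2]=[0, 0, 0, 0]
Initial: VV[3]=[0, 0, 0, 0]
Event 1: SEND 3->1: VV[3][3]++ -> VV[3]=[0, 0, 0, 1], msg_vec=[0, 0, 0, 1]; VV[1]=max(VV[1],msg_vec) then VV[1][1]++ -> VV[1]=[0, 1, 0, 1]
Event 2: LOCAL 1: VV[1][1]++ -> VV[1]=[0, 2, 0, 1]
Event 3: SEND 3->1: VV[3][3]++ -> VV[3]=[0, 0, 0, 2], msg_vec=[0, 0, 0, 2]; VV[1]=max(VV[1],msg_vec) then VV[1][1]++ -> VV[1]=[0, 3, 0, 2]
Event 4: SEND 3->2: VV[3][3]++ -> VV[3]=[0, 0, 0, 3], msg_vec=[0, 0, 0, 3]; VV[2]=max(VV[2],msg_vec) then VV[2][2]++ -> VV[2]=[0, 0, 1, 3]
Event 5: SEND 2->1: VV[2][2]++ -> VV[2]=[0, 0, 2, 3], msg_vec=[0, 0, 2, 3]; VV[1]=max(VV[1],msg_vec) then VV[1][1]++ -> VV[1]=[0, 4, 2, 3]
Event 6: SEND 1->0: VV[1][1]++ -> VV[1]=[0, 5, 2, 3], msg_vec=[0, 5, 2, 3]; VV[0]=max(VV[0],msg_vec) then VV[0][0]++ -> VV[0]=[1, 5, 2, 3]
Event 7: LOCAL 2: VV[2][2]++ -> VV[2]=[0, 0, 3, 3]
Event 8: LOCAL 1: VV[1][1]++ -> VV[1]=[0, 6, 2, 3]
Event 9: SEND 3->2: VV[3][3]++ -> VV[3]=[0, 0, 0, 4], msg_vec=[0, 0, 0, 4]; VV[2]=max(VV[2],msg_vec) then VV[2][2]++ -> VV[2]=[0, 0, 4, 4]
Final vectors: VV[0]=[1, 5, 2, 3]; VV[1]=[0, 6, 2, 3]; VV[2]=[0, 0, 4, 4]; VV[3]=[0, 0, 0, 4]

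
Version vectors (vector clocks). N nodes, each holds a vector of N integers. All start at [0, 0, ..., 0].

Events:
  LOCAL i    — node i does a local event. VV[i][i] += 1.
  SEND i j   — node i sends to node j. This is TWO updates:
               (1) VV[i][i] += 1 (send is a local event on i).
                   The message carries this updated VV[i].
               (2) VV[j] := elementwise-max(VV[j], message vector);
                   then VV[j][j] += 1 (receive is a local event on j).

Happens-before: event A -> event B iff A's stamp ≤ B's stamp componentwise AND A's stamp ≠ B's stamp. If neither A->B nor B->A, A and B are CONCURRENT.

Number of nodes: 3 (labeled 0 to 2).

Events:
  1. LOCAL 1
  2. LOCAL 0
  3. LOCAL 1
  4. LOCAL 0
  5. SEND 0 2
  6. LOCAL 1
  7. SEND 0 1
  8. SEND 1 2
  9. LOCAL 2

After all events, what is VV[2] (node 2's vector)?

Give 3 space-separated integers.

Initial: VV[0]=[0, 0, 0]
Initial: VV[1]=[0, 0, 0]
Initial: VV[2]=[0, 0, 0]
Event 1: LOCAL 1: VV[1][1]++ -> VV[1]=[0, 1, 0]
Event 2: LOCAL 0: VV[0][0]++ -> VV[0]=[1, 0, 0]
Event 3: LOCAL 1: VV[1][1]++ -> VV[1]=[0, 2, 0]
Event 4: LOCAL 0: VV[0][0]++ -> VV[0]=[2, 0, 0]
Event 5: SEND 0->2: VV[0][0]++ -> VV[0]=[3, 0, 0], msg_vec=[3, 0, 0]; VV[2]=max(VV[2],msg_vec) then VV[2][2]++ -> VV[2]=[3, 0, 1]
Event 6: LOCAL 1: VV[1][1]++ -> VV[1]=[0, 3, 0]
Event 7: SEND 0->1: VV[0][0]++ -> VV[0]=[4, 0, 0], msg_vec=[4, 0, 0]; VV[1]=max(VV[1],msg_vec) then VV[1][1]++ -> VV[1]=[4, 4, 0]
Event 8: SEND 1->2: VV[1][1]++ -> VV[1]=[4, 5, 0], msg_vec=[4, 5, 0]; VV[2]=max(VV[2],msg_vec) then VV[2][2]++ -> VV[2]=[4, 5, 2]
Event 9: LOCAL 2: VV[2][2]++ -> VV[2]=[4, 5, 3]
Final vectors: VV[0]=[4, 0, 0]; VV[1]=[4, 5, 0]; VV[2]=[4, 5, 3]

Answer: 4 5 3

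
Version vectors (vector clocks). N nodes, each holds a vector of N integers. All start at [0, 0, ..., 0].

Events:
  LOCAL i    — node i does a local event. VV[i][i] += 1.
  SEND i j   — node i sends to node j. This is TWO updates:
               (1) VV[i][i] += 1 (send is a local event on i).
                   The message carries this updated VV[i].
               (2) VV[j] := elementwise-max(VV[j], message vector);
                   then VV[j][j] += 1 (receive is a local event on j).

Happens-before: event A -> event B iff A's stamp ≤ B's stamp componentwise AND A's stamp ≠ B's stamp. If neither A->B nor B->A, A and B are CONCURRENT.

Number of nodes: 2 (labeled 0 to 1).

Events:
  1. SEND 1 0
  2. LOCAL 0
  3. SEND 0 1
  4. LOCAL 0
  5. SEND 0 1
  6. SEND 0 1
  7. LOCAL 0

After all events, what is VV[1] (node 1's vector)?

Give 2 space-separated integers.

Initial: VV[0]=[0, 0]
Initial: VV[1]=[0, 0]
Event 1: SEND 1->0: VV[1][1]++ -> VV[1]=[0, 1], msg_vec=[0, 1]; VV[0]=max(VV[0],msg_vec) then VV[0][0]++ -> VV[0]=[1, 1]
Event 2: LOCAL 0: VV[0][0]++ -> VV[0]=[2, 1]
Event 3: SEND 0->1: VV[0][0]++ -> VV[0]=[3, 1], msg_vec=[3, 1]; VV[1]=max(VV[1],msg_vec) then VV[1][1]++ -> VV[1]=[3, 2]
Event 4: LOCAL 0: VV[0][0]++ -> VV[0]=[4, 1]
Event 5: SEND 0->1: VV[0][0]++ -> VV[0]=[5, 1], msg_vec=[5, 1]; VV[1]=max(VV[1],msg_vec) then VV[1][1]++ -> VV[1]=[5, 3]
Event 6: SEND 0->1: VV[0][0]++ -> VV[0]=[6, 1], msg_vec=[6, 1]; VV[1]=max(VV[1],msg_vec) then VV[1][1]++ -> VV[1]=[6, 4]
Event 7: LOCAL 0: VV[0][0]++ -> VV[0]=[7, 1]
Final vectors: VV[0]=[7, 1]; VV[1]=[6, 4]

Answer: 6 4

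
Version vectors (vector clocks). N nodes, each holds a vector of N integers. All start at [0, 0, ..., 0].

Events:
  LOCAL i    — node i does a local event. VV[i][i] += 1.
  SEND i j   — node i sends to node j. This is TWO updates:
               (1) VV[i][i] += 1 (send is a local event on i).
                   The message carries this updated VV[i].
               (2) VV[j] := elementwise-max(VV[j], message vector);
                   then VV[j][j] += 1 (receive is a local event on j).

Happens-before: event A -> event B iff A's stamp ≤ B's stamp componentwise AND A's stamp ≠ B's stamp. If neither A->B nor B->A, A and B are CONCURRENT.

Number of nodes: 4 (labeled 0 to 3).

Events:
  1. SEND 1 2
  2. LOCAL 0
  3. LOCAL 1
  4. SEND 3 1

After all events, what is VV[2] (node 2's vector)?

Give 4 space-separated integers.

Answer: 0 1 1 0

Derivation:
Initial: VV[0]=[0, 0, 0, 0]
Initial: VV[1]=[0, 0, 0, 0]
Initial: VV[2]=[0, 0, 0, 0]
Initial: VV[3]=[0, 0, 0, 0]
Event 1: SEND 1->2: VV[1][1]++ -> VV[1]=[0, 1, 0, 0], msg_vec=[0, 1, 0, 0]; VV[2]=max(VV[2],msg_vec) then VV[2][2]++ -> VV[2]=[0, 1, 1, 0]
Event 2: LOCAL 0: VV[0][0]++ -> VV[0]=[1, 0, 0, 0]
Event 3: LOCAL 1: VV[1][1]++ -> VV[1]=[0, 2, 0, 0]
Event 4: SEND 3->1: VV[3][3]++ -> VV[3]=[0, 0, 0, 1], msg_vec=[0, 0, 0, 1]; VV[1]=max(VV[1],msg_vec) then VV[1][1]++ -> VV[1]=[0, 3, 0, 1]
Final vectors: VV[0]=[1, 0, 0, 0]; VV[1]=[0, 3, 0, 1]; VV[2]=[0, 1, 1, 0]; VV[3]=[0, 0, 0, 1]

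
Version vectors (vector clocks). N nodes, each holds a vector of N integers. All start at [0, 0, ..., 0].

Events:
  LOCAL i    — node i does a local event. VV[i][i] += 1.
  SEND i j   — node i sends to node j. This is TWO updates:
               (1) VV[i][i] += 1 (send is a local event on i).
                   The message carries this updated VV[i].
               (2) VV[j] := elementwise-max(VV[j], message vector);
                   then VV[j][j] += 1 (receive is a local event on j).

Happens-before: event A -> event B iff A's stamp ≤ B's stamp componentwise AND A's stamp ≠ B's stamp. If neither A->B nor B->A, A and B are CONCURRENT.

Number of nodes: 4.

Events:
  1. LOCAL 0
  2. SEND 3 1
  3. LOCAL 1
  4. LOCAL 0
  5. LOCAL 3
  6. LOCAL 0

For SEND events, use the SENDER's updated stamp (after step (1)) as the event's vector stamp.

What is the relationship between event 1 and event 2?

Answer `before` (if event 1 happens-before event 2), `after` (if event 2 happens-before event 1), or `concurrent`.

Initial: VV[0]=[0, 0, 0, 0]
Initial: VV[1]=[0, 0, 0, 0]
Initial: VV[2]=[0, 0, 0, 0]
Initial: VV[3]=[0, 0, 0, 0]
Event 1: LOCAL 0: VV[0][0]++ -> VV[0]=[1, 0, 0, 0]
Event 2: SEND 3->1: VV[3][3]++ -> VV[3]=[0, 0, 0, 1], msg_vec=[0, 0, 0, 1]; VV[1]=max(VV[1],msg_vec) then VV[1][1]++ -> VV[1]=[0, 1, 0, 1]
Event 3: LOCAL 1: VV[1][1]++ -> VV[1]=[0, 2, 0, 1]
Event 4: LOCAL 0: VV[0][0]++ -> VV[0]=[2, 0, 0, 0]
Event 5: LOCAL 3: VV[3][3]++ -> VV[3]=[0, 0, 0, 2]
Event 6: LOCAL 0: VV[0][0]++ -> VV[0]=[3, 0, 0, 0]
Event 1 stamp: [1, 0, 0, 0]
Event 2 stamp: [0, 0, 0, 1]
[1, 0, 0, 0] <= [0, 0, 0, 1]? False
[0, 0, 0, 1] <= [1, 0, 0, 0]? False
Relation: concurrent

Answer: concurrent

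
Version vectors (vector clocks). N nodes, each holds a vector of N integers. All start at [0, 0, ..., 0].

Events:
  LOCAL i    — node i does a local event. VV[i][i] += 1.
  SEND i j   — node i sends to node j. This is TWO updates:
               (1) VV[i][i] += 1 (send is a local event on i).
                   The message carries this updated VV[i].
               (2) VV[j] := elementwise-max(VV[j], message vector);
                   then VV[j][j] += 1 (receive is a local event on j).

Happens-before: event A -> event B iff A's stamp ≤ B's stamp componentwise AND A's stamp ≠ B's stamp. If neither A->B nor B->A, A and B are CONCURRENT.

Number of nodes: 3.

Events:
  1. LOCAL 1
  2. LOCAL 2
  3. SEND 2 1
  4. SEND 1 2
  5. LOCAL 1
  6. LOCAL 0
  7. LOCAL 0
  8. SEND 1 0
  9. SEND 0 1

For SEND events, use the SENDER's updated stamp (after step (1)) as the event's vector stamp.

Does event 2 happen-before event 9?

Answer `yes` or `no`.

Initial: VV[0]=[0, 0, 0]
Initial: VV[1]=[0, 0, 0]
Initial: VV[2]=[0, 0, 0]
Event 1: LOCAL 1: VV[1][1]++ -> VV[1]=[0, 1, 0]
Event 2: LOCAL 2: VV[2][2]++ -> VV[2]=[0, 0, 1]
Event 3: SEND 2->1: VV[2][2]++ -> VV[2]=[0, 0, 2], msg_vec=[0, 0, 2]; VV[1]=max(VV[1],msg_vec) then VV[1][1]++ -> VV[1]=[0, 2, 2]
Event 4: SEND 1->2: VV[1][1]++ -> VV[1]=[0, 3, 2], msg_vec=[0, 3, 2]; VV[2]=max(VV[2],msg_vec) then VV[2][2]++ -> VV[2]=[0, 3, 3]
Event 5: LOCAL 1: VV[1][1]++ -> VV[1]=[0, 4, 2]
Event 6: LOCAL 0: VV[0][0]++ -> VV[0]=[1, 0, 0]
Event 7: LOCAL 0: VV[0][0]++ -> VV[0]=[2, 0, 0]
Event 8: SEND 1->0: VV[1][1]++ -> VV[1]=[0, 5, 2], msg_vec=[0, 5, 2]; VV[0]=max(VV[0],msg_vec) then VV[0][0]++ -> VV[0]=[3, 5, 2]
Event 9: SEND 0->1: VV[0][0]++ -> VV[0]=[4, 5, 2], msg_vec=[4, 5, 2]; VV[1]=max(VV[1],msg_vec) then VV[1][1]++ -> VV[1]=[4, 6, 2]
Event 2 stamp: [0, 0, 1]
Event 9 stamp: [4, 5, 2]
[0, 0, 1] <= [4, 5, 2]? True. Equal? False. Happens-before: True

Answer: yes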